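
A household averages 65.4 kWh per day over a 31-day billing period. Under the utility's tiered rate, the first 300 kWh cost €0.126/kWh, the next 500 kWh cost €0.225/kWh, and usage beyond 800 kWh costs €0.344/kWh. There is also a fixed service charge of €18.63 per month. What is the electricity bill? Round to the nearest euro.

€591

Usage = 65.4 kWh/day × 31 days = 2027.4 kWh
First 300 kWh × €0.126 = €37.80
Next 500 kWh × €0.225 = €112.50
Remaining 1227.4 kWh × €0.344 = €422.23
Energy charge = €572.53; + service €18.63 = €591.16 ≈ €591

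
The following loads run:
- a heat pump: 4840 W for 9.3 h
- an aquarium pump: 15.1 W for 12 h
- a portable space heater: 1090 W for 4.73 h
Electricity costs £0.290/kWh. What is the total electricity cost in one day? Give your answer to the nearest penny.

heat pump: 4840 W × 9.3 h = 45,012 Wh = 45.01 kWh
aquarium pump: 15.1 W × 12 h = 181 Wh = 0.1812 kWh
portable space heater: 1090 W × 4.73 h = 5,156 Wh = 5.156 kWh
Total energy = 45.01 + 0.1812 + 5.156 = 50.35 kWh
Cost = 50.35 kWh × £0.290 = £14.60

£14.60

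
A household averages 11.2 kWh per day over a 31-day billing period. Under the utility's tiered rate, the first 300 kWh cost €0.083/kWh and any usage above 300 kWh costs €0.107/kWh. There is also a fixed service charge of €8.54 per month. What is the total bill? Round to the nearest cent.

Usage = 11.2 kWh/day × 31 days = 347.2 kWh
First 300 kWh × €0.083 = €24.90
Remaining 47.2 kWh × €0.107 = €5.05
Energy charge = €29.95; + service €8.54 = €38.49

€38.49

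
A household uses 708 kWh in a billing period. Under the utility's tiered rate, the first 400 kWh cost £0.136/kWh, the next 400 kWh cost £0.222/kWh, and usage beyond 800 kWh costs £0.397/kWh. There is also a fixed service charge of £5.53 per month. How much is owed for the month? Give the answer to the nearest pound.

£128

First 400 kWh × £0.136 = £54.40
Next 308 kWh × £0.222 = £68.38
Remaining tier: 0 kWh (not reached)
Energy charge = £122.78; + service £5.53 = £128.31 ≈ £128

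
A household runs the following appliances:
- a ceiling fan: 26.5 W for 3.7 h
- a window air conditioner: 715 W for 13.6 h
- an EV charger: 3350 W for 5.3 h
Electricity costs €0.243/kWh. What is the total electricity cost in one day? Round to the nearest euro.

€7

ceiling fan: 26.5 W × 3.7 h = 98 Wh = 0.09805 kWh
window air conditioner: 715 W × 13.6 h = 9,724 Wh = 9.724 kWh
EV charger: 3350 W × 5.3 h = 17,755 Wh = 17.75 kWh
Total energy = 0.09805 + 9.724 + 17.75 = 27.58 kWh
Cost = 27.58 kWh × €0.243 = €6.70 ≈ €7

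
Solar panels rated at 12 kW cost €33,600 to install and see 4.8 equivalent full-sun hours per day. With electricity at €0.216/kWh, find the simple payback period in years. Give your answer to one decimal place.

Daily generation = 12 kW × 4.8 h = 57.6 kWh
Annual generation = 57.6 × 365 = 21024 kWh
Annual savings = 21024 × €0.216 = €4,541.18
Payback = €33,600 / €4,541.18 = 7.4 years

7.4 years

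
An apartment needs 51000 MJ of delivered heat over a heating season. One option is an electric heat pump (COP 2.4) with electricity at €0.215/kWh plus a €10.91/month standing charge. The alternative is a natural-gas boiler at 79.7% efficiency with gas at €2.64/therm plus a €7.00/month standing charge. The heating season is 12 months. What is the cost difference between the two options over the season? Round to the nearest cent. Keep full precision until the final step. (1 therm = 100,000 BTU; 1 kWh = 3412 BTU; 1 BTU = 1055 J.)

€285.13

Heat load = 51000 MJ = 51,000,000,000 J / 1055 = 48,341,232 BTU
Gas: input = 48,341,232 / 0.797 = 60,653,993 BTU = 606.5 therm → 606.5 × €2.64 = €1,601.27; + 12 × €7.00 standing = €1,685.27
Heat pump: 48,341,232 BTU / 3412 = 14,170 kWh heat; / 2.4 = 5,903 kWh in → × €0.215 = €1,269.22; + 12 × €10.91 standing = €1,400.14
Difference = |€1,685.27 − €1,400.14| = €285.13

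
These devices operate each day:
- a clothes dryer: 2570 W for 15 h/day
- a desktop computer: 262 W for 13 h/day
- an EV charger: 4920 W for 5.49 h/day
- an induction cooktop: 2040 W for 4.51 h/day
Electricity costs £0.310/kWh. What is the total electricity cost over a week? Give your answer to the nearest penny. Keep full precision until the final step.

clothes dryer: 2570 W × 15 h × 7 d = 269,850 Wh = 269.9 kWh
desktop computer: 262 W × 13 h × 7 d = 23,842 Wh = 23.84 kWh
EV charger: 4920 W × 5.49 h × 7 d = 189,076 Wh = 189.1 kWh
induction cooktop: 2040 W × 4.51 h × 7 d = 64,403 Wh = 64.4 kWh
Total energy = 269.9 + 23.84 + 189.1 + 64.4 = 547.2 kWh
Cost = 547.2 kWh × £0.310 = £169.62

£169.62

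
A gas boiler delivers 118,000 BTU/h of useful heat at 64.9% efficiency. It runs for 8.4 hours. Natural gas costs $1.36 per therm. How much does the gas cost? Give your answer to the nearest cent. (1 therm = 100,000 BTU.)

$20.77

Heat delivered = 118,000 BTU/h × 8.4 h = 991,200 BTU
Gas input = 991,200 / 0.649 = 1,527,273 BTU
= 1,527,273 / 100,000 = 15.27 therm
Cost = 15.27 × $1.36/therm = $20.77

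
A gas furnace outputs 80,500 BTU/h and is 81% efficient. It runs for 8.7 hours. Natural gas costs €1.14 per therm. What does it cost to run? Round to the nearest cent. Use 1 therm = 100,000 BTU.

€9.86

Heat delivered = 80,500 BTU/h × 8.7 h = 700,350 BTU
Gas input = 700,350 / 0.81 = 864,630 BTU
= 864,630 / 100,000 = 8.646 therm
Cost = 8.646 × €1.14/therm = €9.86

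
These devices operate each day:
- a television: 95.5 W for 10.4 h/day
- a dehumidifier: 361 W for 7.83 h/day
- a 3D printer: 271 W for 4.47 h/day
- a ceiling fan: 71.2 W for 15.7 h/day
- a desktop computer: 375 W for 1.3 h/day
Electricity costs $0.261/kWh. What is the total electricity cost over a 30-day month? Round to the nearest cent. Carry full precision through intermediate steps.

$51.96

television: 95.5 W × 10.4 h × 30 d = 29,796 Wh = 29.8 kWh
dehumidifier: 361 W × 7.83 h × 30 d = 84,799 Wh = 84.8 kWh
3D printer: 271 W × 4.47 h × 30 d = 36,341 Wh = 36.34 kWh
ceiling fan: 71.2 W × 15.7 h × 30 d = 33,535 Wh = 33.54 kWh
desktop computer: 375 W × 1.3 h × 30 d = 14,625 Wh = 14.62 kWh
Total energy = 29.8 + 84.8 + 36.34 + 33.54 + 14.62 = 199.1 kWh
Cost = 199.1 kWh × $0.261 = $51.96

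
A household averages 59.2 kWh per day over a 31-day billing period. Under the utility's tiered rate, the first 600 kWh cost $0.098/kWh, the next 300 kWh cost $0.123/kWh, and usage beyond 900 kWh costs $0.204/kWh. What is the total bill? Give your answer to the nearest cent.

$286.48

Usage = 59.2 kWh/day × 31 days = 1835.2 kWh
First 600 kWh × $0.098 = $58.80
Next 300 kWh × $0.123 = $36.90
Remaining 935.2 kWh × $0.204 = $190.78
Total = $286.48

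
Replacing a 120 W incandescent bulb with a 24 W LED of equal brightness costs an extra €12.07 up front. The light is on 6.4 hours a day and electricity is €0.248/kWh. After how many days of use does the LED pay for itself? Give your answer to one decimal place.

79.2 days

Power saved = 120 − 24 = 96 W
Daily energy saved = 96 W × 6.4 h = 614.4 Wh = 0.6144 kWh
Daily savings = 0.6144 × €0.248 = €0.1524
Payback = €12.07 / €0.1524 per day = 79.21 days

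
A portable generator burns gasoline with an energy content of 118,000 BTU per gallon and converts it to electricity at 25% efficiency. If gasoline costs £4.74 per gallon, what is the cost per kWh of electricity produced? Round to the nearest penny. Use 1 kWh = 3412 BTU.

£0.55

Electrical output per gallon = 118,000 BTU × 0.25 / 3412 BTU/kWh = 8.646 kWh
Cost per kWh = £4.74 / 8.646 kWh = £0.548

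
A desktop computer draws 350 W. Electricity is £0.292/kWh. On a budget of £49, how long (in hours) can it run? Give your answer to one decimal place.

479.5 h

Energy budget = £49 / £0.292 per kWh = 167.8 kWh = 167,808 Wh
Runtime = 167,808 Wh / 350 W = 479.5 h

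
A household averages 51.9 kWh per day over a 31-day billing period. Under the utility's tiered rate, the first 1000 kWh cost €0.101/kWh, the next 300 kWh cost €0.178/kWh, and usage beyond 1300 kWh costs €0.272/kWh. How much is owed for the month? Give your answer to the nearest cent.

Usage = 51.9 kWh/day × 31 days = 1608.9 kWh
First 1000 kWh × €0.101 = €101.00
Next 300 kWh × €0.178 = €53.40
Remaining 308.9 kWh × €0.272 = €84.02
Total = €238.42

€238.42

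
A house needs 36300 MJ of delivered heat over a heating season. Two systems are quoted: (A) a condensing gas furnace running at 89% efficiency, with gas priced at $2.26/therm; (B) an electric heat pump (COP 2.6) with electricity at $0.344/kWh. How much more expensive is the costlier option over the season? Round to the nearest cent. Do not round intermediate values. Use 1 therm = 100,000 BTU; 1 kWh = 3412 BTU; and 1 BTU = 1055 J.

Heat load = 36300 MJ = 36,300,000,000 J / 1055 = 34,407,583 BTU
Gas: input = 34,407,583 / 0.89 = 38,660,206 BTU = 386.6 therm → 386.6 × $2.26 = $873.72
Heat pump: 34,407,583 BTU / 3412 = 10,080 kWh heat; / 2.6 = 3,879 kWh in → × $0.344 = $1,334.23
Difference = |$873.72 − $1,334.23| = $460.51

$460.51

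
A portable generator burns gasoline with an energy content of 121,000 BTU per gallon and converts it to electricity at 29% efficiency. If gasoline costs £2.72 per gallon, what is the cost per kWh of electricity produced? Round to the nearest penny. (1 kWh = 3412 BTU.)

Electrical output per gallon = 121,000 BTU × 0.29 / 3412 BTU/kWh = 10.28 kWh
Cost per kWh = £2.72 / 10.28 kWh = £0.264

£0.26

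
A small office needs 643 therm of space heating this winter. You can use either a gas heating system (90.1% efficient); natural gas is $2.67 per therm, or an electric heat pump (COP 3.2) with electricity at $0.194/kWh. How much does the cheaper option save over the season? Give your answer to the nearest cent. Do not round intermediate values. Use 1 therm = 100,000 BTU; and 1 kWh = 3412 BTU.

Heat load = 643 therm × 100,000 = 64,300,000 BTU
Gas: input = 64,300,000 / 0.901 = 71,365,150 BTU = 713.7 therm → 713.7 × $2.67 = $1,905.45
Heat pump: 64,300,000 BTU / 3412 = 18,850 kWh heat; / 3.2 = 5,889 kWh in → × $0.194 = $1,142.49
Difference = |$1,905.45 − $1,142.49| = $762.96

$762.96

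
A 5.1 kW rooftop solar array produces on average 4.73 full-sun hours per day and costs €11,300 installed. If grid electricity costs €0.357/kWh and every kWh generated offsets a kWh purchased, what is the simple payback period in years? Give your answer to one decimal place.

Daily generation = 5.1 kW × 4.73 h = 24.12 kWh
Annual generation = 24.12 × 365 = 8804.9 kWh
Annual savings = 8804.9 × €0.357 = €3,143.35
Payback = €11,300 / €3,143.35 = 3.59 years

3.6 years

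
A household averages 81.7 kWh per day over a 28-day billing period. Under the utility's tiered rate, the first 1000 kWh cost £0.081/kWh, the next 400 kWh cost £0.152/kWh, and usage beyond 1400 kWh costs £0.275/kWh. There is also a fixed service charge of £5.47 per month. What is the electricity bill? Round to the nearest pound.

£391

Usage = 81.7 kWh/day × 28 days = 2287.6 kWh
First 1000 kWh × £0.081 = £81.00
Next 400 kWh × £0.152 = £60.80
Remaining 887.6 kWh × £0.275 = £244.09
Energy charge = £385.89; + service £5.47 = £391.36 ≈ £391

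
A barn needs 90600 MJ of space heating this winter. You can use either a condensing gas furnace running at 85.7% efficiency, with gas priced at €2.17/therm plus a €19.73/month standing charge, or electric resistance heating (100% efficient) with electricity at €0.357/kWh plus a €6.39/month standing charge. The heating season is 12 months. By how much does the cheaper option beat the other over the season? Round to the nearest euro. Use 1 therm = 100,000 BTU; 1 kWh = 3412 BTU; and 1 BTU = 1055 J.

Heat load = 90600 MJ = 90,600,000,000 J / 1055 = 85,876,777 BTU
Gas: input = 85,876,777 / 0.857 = 100,206,275 BTU = 1,002 therm → 1,002 × €2.17 = €2,174.48; + 12 × €19.73 standing = €2,411.24
Electric: 85,876,777 BTU / 3412 = 25,170 kWh → × €0.357 = €8,985.35; + 12 × €6.39 standing = €9,062.03
Difference = |€2,411.24 − €9,062.03| = €6,650.79 ≈ €6651

€6651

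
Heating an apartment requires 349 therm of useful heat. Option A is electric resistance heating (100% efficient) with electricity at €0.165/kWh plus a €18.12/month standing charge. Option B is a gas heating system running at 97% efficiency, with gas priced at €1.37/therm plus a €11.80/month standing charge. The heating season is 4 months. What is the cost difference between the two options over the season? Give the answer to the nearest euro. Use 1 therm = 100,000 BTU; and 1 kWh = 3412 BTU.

€1220

Heat load = 349 therm × 100,000 = 34,900,000 BTU
Gas: input = 34,900,000 / 0.97 = 35,979,381 BTU = 359.8 therm → 359.8 × €1.37 = €492.92; + 4 × €11.80 standing = €540.12
Electric: 34,900,000 BTU / 3412 = 10,230 kWh → × €0.165 = €1,687.72; + 4 × €18.12 standing = €1,760.20
Difference = |€540.12 − €1,760.20| = €1,220.08 ≈ €1220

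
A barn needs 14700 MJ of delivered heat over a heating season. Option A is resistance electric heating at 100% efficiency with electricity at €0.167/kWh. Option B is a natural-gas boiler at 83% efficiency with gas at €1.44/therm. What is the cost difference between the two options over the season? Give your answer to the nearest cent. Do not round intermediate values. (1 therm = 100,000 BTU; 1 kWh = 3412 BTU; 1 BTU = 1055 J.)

€440.24

Heat load = 14700 MJ = 14,700,000,000 J / 1055 = 13,933,649 BTU
Gas: input = 13,933,649 / 0.83 = 16,787,529 BTU = 167.9 therm → 167.9 × €1.44 = €241.74
Electric: 13,933,649 BTU / 3412 = 4,084 kWh → × €0.167 = €681.98
Difference = |€241.74 − €681.98| = €440.24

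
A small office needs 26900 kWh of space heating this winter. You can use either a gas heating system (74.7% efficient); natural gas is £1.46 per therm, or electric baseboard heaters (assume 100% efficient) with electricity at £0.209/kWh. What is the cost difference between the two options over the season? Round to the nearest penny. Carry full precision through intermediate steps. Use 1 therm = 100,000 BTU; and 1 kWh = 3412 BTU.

Heat load = 26900 kWh × 3412 = 91,782,800 BTU
Gas: input = 91,782,800 / 0.747 = 122,868,541 BTU = 1,229 therm → 1,229 × £1.46 = £1,793.88
Electric: 91,782,800 BTU / 3412 = 26,900 kWh → × £0.209 = £5,622.10
Difference = |£1,793.88 − £5,622.10| = £3,828.22

£3828.22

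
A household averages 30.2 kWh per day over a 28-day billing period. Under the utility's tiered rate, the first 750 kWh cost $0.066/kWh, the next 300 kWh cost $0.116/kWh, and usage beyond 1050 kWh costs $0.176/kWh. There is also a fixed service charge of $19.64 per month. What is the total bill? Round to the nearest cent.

Usage = 30.2 kWh/day × 28 days = 845.6 kWh
First 750 kWh × $0.066 = $49.50
Next 95.6 kWh × $0.116 = $11.09
Remaining tier: 0 kWh (not reached)
Energy charge = $60.59; + service $19.64 = $80.23

$80.23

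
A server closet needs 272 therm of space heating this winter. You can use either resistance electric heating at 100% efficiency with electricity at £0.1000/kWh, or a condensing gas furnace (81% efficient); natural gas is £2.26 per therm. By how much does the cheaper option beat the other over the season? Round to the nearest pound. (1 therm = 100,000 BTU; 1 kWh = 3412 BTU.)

£38

Heat load = 272 therm × 100,000 = 27,200,000 BTU
Gas: input = 27,200,000 / 0.810 = 33,580,247 BTU = 335.8 therm → 335.8 × £2.26 = £758.91
Electric: 27,200,000 BTU / 3412 = 7,972 kWh → × £0.1000 = £797.19
Difference = |£758.91 − £797.19| = £38.27 ≈ £38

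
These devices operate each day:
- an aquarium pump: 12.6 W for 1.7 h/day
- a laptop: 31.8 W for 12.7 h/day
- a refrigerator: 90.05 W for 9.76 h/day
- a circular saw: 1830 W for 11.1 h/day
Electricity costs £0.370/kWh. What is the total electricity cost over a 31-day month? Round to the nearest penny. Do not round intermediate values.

£247.95

aquarium pump: 12.6 W × 1.7 h × 31 d = 664 Wh = 0.664 kWh
laptop: 31.8 W × 12.7 h × 31 d = 12,520 Wh = 12.52 kWh
refrigerator: 90.05 W × 9.76 h × 31 d = 27,246 Wh = 27.25 kWh
circular saw: 1830 W × 11.1 h × 31 d = 629,703 Wh = 629.7 kWh
Total energy = 0.664 + 12.52 + 27.25 + 629.7 = 670.1 kWh
Cost = 670.1 kWh × £0.370 = £247.95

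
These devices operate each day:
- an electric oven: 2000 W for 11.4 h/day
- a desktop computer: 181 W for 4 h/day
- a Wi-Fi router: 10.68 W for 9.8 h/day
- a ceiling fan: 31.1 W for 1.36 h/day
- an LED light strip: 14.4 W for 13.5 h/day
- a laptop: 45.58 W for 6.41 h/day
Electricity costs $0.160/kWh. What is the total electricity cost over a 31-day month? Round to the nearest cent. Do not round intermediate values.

electric oven: 2000 W × 11.4 h × 31 d = 706,800 Wh = 706.8 kWh
desktop computer: 181 W × 4 h × 31 d = 22,444 Wh = 22.44 kWh
Wi-Fi router: 10.68 W × 9.8 h × 31 d = 3,245 Wh = 3.245 kWh
ceiling fan: 31.1 W × 1.36 h × 31 d = 1,311 Wh = 1.311 kWh
LED light strip: 14.4 W × 13.5 h × 31 d = 6,026 Wh = 6.026 kWh
laptop: 45.58 W × 6.41 h × 31 d = 9,057 Wh = 9.057 kWh
Total energy = 706.8 + 22.44 + 3.245 + 1.311 + 6.026 + 9.057 = 748.9 kWh
Cost = 748.9 kWh × $0.160 = $119.82

$119.82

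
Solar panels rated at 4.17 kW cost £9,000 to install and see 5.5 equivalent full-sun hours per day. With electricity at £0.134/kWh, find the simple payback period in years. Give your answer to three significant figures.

Daily generation = 4.17 kW × 5.5 h = 22.93 kWh
Annual generation = 22.93 × 365 = 8371.3 kWh
Annual savings = 8371.3 × £0.134 = £1,121.75
Payback = £9,000 / £1,121.75 = 8.02 years

8.02 years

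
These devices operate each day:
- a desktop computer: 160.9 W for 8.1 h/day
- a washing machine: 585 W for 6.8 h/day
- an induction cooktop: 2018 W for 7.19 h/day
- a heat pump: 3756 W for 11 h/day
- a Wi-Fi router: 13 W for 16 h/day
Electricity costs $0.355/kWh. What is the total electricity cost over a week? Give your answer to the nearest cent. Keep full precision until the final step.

desktop computer: 160.9 W × 8.1 h × 7 d = 9,123 Wh = 9.123 kWh
washing machine: 585 W × 6.8 h × 7 d = 27,846 Wh = 27.85 kWh
induction cooktop: 2018 W × 7.19 h × 7 d = 101,566 Wh = 101.6 kWh
heat pump: 3756 W × 11 h × 7 d = 289,212 Wh = 289.2 kWh
Wi-Fi router: 13 W × 16 h × 7 d = 1,456 Wh = 1.456 kWh
Total energy = 9.123 + 27.85 + 101.6 + 289.2 + 1.456 = 429.2 kWh
Cost = 429.2 kWh × $0.355 = $152.37

$152.37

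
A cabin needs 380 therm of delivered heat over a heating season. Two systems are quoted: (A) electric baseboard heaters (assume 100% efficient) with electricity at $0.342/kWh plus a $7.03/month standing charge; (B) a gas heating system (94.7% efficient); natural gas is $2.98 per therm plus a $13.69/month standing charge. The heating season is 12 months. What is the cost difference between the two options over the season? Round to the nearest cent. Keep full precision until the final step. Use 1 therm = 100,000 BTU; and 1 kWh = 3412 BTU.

$2533.21

Heat load = 380 therm × 100,000 = 38,000,000 BTU
Gas: input = 38,000,000 / 0.947 = 40,126,716 BTU = 401.3 therm → 401.3 × $2.98 = $1,195.78; + 12 × $13.69 standing = $1,360.06
Electric: 38,000,000 BTU / 3412 = 11,140 kWh → × $0.342 = $3,808.91; + 12 × $7.03 standing = $3,893.27
Difference = |$1,360.06 − $3,893.27| = $2,533.21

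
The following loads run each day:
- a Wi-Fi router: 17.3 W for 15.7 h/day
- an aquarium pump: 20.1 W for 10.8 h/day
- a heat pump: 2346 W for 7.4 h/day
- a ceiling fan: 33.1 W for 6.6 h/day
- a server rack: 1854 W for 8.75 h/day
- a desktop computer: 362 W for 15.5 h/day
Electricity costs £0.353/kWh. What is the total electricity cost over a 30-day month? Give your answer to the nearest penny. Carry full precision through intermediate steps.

Wi-Fi router: 17.3 W × 15.7 h × 30 d = 8,148 Wh = 8.148 kWh
aquarium pump: 20.1 W × 10.8 h × 30 d = 6,512 Wh = 6.512 kWh
heat pump: 2346 W × 7.4 h × 30 d = 520,812 Wh = 520.8 kWh
ceiling fan: 33.1 W × 6.6 h × 30 d = 6,554 Wh = 6.554 kWh
server rack: 1854 W × 8.75 h × 30 d = 486,675 Wh = 486.7 kWh
desktop computer: 362 W × 15.5 h × 30 d = 168,330 Wh = 168.3 kWh
Total energy = 8.148 + 6.512 + 520.8 + 6.554 + 486.7 + 168.3 = 1,197 kWh
Cost = 1,197 kWh × £0.353 = £422.55

£422.55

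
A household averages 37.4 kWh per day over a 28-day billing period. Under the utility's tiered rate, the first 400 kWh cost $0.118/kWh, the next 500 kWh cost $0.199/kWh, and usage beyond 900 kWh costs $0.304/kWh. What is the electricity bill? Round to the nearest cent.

$191.45

Usage = 37.4 kWh/day × 28 days = 1047.2 kWh
First 400 kWh × $0.118 = $47.20
Next 500 kWh × $0.199 = $99.50
Remaining 147.2 kWh × $0.304 = $44.75
Total = $191.45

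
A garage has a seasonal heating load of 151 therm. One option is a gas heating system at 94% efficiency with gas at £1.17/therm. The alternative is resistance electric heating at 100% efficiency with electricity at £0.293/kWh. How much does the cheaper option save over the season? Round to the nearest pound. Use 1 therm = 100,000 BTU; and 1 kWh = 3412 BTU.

£1109

Heat load = 151 therm × 100,000 = 15,100,000 BTU
Gas: input = 15,100,000 / 0.94 = 16,063,830 BTU = 160.6 therm → 160.6 × £1.17 = £187.95
Electric: 15,100,000 BTU / 3412 = 4,426 kWh → × £0.293 = £1,296.69
Difference = |£187.95 − £1,296.69| = £1,108.74 ≈ £1109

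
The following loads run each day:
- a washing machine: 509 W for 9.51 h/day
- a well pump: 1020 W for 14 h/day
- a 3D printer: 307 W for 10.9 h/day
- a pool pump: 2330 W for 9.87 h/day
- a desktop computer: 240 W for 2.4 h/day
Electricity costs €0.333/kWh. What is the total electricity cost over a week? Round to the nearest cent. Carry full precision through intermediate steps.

washing machine: 509 W × 9.51 h × 7 d = 33,884 Wh = 33.88 kWh
well pump: 1020 W × 14 h × 7 d = 99,960 Wh = 99.96 kWh
3D printer: 307 W × 10.9 h × 7 d = 23,424 Wh = 23.42 kWh
pool pump: 2330 W × 9.87 h × 7 d = 160,980 Wh = 161 kWh
desktop computer: 240 W × 2.4 h × 7 d = 4,032 Wh = 4.032 kWh
Total energy = 33.88 + 99.96 + 23.42 + 161 + 4.032 = 322.3 kWh
Cost = 322.3 kWh × €0.333 = €107.32

€107.32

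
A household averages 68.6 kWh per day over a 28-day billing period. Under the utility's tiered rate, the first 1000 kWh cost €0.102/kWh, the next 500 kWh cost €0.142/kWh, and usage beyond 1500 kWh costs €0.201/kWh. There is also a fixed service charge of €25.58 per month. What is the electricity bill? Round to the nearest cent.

Usage = 68.6 kWh/day × 28 days = 1920.8 kWh
First 1000 kWh × €0.102 = €102.00
Next 500 kWh × €0.142 = €71.00
Remaining 420.8 kWh × €0.201 = €84.58
Energy charge = €257.58; + service €25.58 = €283.16

€283.16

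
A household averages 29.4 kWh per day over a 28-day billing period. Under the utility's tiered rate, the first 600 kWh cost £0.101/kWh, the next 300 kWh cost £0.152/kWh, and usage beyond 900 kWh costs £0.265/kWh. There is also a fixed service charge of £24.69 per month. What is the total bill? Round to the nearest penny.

£119.22

Usage = 29.4 kWh/day × 28 days = 823.2 kWh
First 600 kWh × £0.101 = £60.60
Next 223.2 kWh × £0.152 = £33.93
Remaining tier: 0 kWh (not reached)
Energy charge = £94.53; + service £24.69 = £119.22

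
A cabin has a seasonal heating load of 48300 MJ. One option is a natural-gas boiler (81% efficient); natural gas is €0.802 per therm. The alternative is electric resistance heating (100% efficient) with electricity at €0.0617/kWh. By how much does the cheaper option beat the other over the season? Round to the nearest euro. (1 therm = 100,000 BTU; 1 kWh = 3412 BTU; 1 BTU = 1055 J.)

Heat load = 48300 MJ = 48,300,000,000 J / 1055 = 45,781,991 BTU
Gas: input = 45,781,991 / 0.81 = 56,520,976 BTU = 565.2 therm → 565.2 × €0.802 = €453.30
Electric: 45,781,991 BTU / 3412 = 13,420 kWh → × €0.0617 = €827.89
Difference = |€453.30 − €827.89| = €374.59 ≈ €375

€375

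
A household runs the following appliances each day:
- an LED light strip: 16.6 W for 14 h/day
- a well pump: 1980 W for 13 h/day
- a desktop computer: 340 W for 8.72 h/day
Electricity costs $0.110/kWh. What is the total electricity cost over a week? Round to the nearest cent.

LED light strip: 16.6 W × 14 h × 7 d = 1,627 Wh = 1.627 kWh
well pump: 1980 W × 13 h × 7 d = 180,180 Wh = 180.2 kWh
desktop computer: 340 W × 8.72 h × 7 d = 20,754 Wh = 20.75 kWh
Total energy = 1.627 + 180.2 + 20.75 = 202.6 kWh
Cost = 202.6 kWh × $0.110 = $22.28

$22.28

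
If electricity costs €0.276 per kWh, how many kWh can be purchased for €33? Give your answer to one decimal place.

119.6 kWh

€33 / €0.276 per kWh = 119.6 kWh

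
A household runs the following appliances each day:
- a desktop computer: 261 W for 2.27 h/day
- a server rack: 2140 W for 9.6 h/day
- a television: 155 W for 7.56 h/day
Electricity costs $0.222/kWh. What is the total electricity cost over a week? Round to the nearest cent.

desktop computer: 261 W × 2.27 h × 7 d = 4,147 Wh = 4.147 kWh
server rack: 2140 W × 9.6 h × 7 d = 143,808 Wh = 143.8 kWh
television: 155 W × 7.56 h × 7 d = 8,203 Wh = 8.203 kWh
Total energy = 4.147 + 143.8 + 8.203 = 156.2 kWh
Cost = 156.2 kWh × $0.222 = $34.67

$34.67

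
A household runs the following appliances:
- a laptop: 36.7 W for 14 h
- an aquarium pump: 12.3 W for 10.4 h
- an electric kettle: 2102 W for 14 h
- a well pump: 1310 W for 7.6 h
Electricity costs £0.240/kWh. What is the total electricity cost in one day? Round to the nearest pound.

laptop: 36.7 W × 14 h = 514 Wh = 0.5138 kWh
aquarium pump: 12.3 W × 10.4 h = 128 Wh = 0.1279 kWh
electric kettle: 2102 W × 14 h = 29,428 Wh = 29.43 kWh
well pump: 1310 W × 7.6 h = 9,956 Wh = 9.956 kWh
Total energy = 0.5138 + 0.1279 + 29.43 + 9.956 = 40.03 kWh
Cost = 40.03 kWh × £0.240 = £9.61 ≈ £10

£10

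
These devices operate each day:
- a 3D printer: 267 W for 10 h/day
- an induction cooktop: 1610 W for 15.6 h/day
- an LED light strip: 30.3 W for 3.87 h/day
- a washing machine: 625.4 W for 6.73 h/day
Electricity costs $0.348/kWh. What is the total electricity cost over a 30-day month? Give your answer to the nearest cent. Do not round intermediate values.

$335.25

3D printer: 267 W × 10 h × 30 d = 80,100 Wh = 80.1 kWh
induction cooktop: 1610 W × 15.6 h × 30 d = 753,480 Wh = 753.5 kWh
LED light strip: 30.3 W × 3.87 h × 30 d = 3,518 Wh = 3.518 kWh
washing machine: 625.4 W × 6.73 h × 30 d = 126,268 Wh = 126.3 kWh
Total energy = 80.1 + 753.5 + 3.518 + 126.3 = 963.4 kWh
Cost = 963.4 kWh × $0.348 = $335.25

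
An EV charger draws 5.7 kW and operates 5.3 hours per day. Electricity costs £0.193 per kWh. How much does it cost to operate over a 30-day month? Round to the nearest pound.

£175

Energy = 5700 W × 5.3 h/day × 30 days = 906,300 Wh = 906.3 kWh
Cost = 906.3 kWh × £0.193/kWh = £174.92 ≈ £175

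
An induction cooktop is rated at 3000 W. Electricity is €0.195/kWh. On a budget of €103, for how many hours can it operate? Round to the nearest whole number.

176 h

Energy budget = €103 / €0.195 per kWh = 528.2 kWh = 528,205 Wh
Runtime = 528,205 Wh / 3000 W = 176.1 h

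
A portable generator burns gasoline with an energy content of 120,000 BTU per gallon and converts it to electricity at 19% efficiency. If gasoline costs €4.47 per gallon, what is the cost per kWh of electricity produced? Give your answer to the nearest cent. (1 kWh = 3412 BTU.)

€0.67

Electrical output per gallon = 120,000 BTU × 0.19 / 3412 BTU/kWh = 6.682 kWh
Cost per kWh = €4.47 / 6.682 kWh = €0.669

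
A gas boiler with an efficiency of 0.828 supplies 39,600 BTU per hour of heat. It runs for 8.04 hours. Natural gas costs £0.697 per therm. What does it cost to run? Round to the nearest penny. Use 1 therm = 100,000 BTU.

£2.68

Heat delivered = 39,600 BTU/h × 8.04 h = 318,384 BTU
Gas input = 318,384 / 0.828 = 384,522 BTU
= 384,522 / 100,000 = 3.845 therm
Cost = 3.845 × £0.697/therm = £2.68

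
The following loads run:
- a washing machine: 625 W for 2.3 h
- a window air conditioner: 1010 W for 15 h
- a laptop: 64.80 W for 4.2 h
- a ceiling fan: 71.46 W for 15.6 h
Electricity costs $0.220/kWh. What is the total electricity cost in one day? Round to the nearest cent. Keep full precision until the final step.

washing machine: 625 W × 2.3 h = 1,438 Wh = 1.438 kWh
window air conditioner: 1010 W × 15 h = 15,150 Wh = 15.15 kWh
laptop: 64.80 W × 4.2 h = 272 Wh = 0.2722 kWh
ceiling fan: 71.46 W × 15.6 h = 1,115 Wh = 1.115 kWh
Total energy = 1.438 + 15.15 + 0.2722 + 1.115 = 17.97 kWh
Cost = 17.97 kWh × $0.220 = $3.95

$3.95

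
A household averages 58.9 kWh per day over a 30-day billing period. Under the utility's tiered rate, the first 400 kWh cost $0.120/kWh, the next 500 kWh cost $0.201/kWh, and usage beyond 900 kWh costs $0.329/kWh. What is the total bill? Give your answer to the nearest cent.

$433.74

Usage = 58.9 kWh/day × 30 days = 1767 kWh
First 400 kWh × $0.120 = $48.00
Next 500 kWh × $0.201 = $100.50
Remaining 867 kWh × $0.329 = $285.24
Total = $433.74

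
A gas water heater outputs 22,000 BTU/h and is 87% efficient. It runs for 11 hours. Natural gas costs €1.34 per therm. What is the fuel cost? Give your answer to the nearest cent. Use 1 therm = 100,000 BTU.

€3.73

Heat delivered = 22,000 BTU/h × 11 h = 242,000 BTU
Gas input = 242,000 / 0.87 = 278,161 BTU
= 278,161 / 100,000 = 2.782 therm
Cost = 2.782 × €1.34/therm = €3.73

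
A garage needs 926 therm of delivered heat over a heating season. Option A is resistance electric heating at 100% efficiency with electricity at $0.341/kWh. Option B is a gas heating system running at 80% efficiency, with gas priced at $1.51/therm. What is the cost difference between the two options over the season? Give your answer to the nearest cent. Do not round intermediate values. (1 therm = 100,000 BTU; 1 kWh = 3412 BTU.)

$7506.75

Heat load = 926 therm × 100,000 = 92,600,000 BTU
Gas: input = 92,600,000 / 0.80 = 115,750,000 BTU = 1,158 therm → 1,158 × $1.51 = $1,747.83
Electric: 92,600,000 BTU / 3412 = 27,140 kWh → × $0.341 = $9,254.57
Difference = |$1,747.83 − $9,254.57| = $7,506.75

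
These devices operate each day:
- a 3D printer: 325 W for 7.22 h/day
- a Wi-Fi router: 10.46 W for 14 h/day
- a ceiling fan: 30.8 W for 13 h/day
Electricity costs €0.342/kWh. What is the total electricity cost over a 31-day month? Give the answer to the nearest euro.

3D printer: 325 W × 7.22 h × 31 d = 72,742 Wh = 72.74 kWh
Wi-Fi router: 10.46 W × 14 h × 31 d = 4,540 Wh = 4.54 kWh
ceiling fan: 30.8 W × 13 h × 31 d = 12,412 Wh = 12.41 kWh
Total energy = 72.74 + 4.54 + 12.41 = 89.69 kWh
Cost = 89.69 kWh × €0.342 = €30.68 ≈ €31

€31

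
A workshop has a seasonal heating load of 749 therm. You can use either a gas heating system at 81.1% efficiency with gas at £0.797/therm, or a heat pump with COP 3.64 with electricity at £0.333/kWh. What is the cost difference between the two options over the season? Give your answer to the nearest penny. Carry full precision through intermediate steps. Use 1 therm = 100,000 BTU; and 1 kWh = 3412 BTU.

£1272.17

Heat load = 749 therm × 100,000 = 74,900,000 BTU
Gas: input = 74,900,000 / 0.811 = 92,355,117 BTU = 923.6 therm → 923.6 × £0.797 = £736.07
Heat pump: 74,900,000 BTU / 3412 = 21,950 kWh heat; / 3.64 = 6,031 kWh in → × £0.333 = £2,008.24
Difference = |£736.07 − £2,008.24| = £1,272.17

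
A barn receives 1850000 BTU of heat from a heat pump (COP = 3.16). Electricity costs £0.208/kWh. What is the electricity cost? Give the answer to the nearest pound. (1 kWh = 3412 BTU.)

Heat delivered = 1,850,000 BTU / 3412 = 542.2 kWh
Electrical input = 542.2 kWh / 3.16 = 171.6 kWh
Cost = 171.6 × £0.208/kWh = £35.69 ≈ £36

£36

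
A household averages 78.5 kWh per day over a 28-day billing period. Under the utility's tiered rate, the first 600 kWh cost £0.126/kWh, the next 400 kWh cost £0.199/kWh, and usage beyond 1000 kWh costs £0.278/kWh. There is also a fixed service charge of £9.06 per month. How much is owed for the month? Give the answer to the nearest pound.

£497

Usage = 78.5 kWh/day × 28 days = 2198 kWh
First 600 kWh × £0.126 = £75.60
Next 400 kWh × £0.199 = £79.60
Remaining 1198 kWh × £0.278 = £333.04
Energy charge = £488.24; + service £9.06 = £497.30 ≈ £497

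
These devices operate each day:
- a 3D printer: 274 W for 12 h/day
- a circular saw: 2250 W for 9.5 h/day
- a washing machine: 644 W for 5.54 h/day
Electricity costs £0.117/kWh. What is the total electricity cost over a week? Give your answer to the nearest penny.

£23.12

3D printer: 274 W × 12 h × 7 d = 23,016 Wh = 23.02 kWh
circular saw: 2250 W × 9.5 h × 7 d = 149,625 Wh = 149.6 kWh
washing machine: 644 W × 5.54 h × 7 d = 24,974 Wh = 24.97 kWh
Total energy = 23.02 + 149.6 + 24.97 = 197.6 kWh
Cost = 197.6 kWh × £0.117 = £23.12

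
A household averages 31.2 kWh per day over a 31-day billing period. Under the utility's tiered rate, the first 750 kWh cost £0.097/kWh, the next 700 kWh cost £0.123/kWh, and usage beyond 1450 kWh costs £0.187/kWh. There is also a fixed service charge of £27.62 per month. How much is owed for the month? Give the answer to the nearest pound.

Usage = 31.2 kWh/day × 31 days = 967.2 kWh
First 750 kWh × £0.097 = £72.75
Next 217.2 kWh × £0.123 = £26.72
Remaining tier: 0 kWh (not reached)
Energy charge = £99.47; + service £27.62 = £127.09 ≈ £127

£127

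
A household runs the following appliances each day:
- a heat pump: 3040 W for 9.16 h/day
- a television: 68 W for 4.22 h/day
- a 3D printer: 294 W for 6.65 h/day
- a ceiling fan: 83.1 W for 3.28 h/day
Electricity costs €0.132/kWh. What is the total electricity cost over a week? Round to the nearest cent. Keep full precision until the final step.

heat pump: 3040 W × 9.16 h × 7 d = 194,925 Wh = 194.9 kWh
television: 68 W × 4.22 h × 7 d = 2,009 Wh = 2.009 kWh
3D printer: 294 W × 6.65 h × 7 d = 13,686 Wh = 13.69 kWh
ceiling fan: 83.1 W × 3.28 h × 7 d = 1,908 Wh = 1.908 kWh
Total energy = 194.9 + 2.009 + 13.69 + 1.908 = 212.5 kWh
Cost = 212.5 kWh × €0.132 = €28.05

€28.05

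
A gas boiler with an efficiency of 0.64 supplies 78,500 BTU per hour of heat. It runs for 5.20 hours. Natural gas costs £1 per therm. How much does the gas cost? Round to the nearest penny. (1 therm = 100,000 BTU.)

£6.38

Heat delivered = 78,500 BTU/h × 5.20 h = 408,200 BTU
Gas input = 408,200 / 0.64 = 637,812 BTU
= 637,812 / 100,000 = 6.378 therm
Cost = 6.378 × £1/therm = £6.38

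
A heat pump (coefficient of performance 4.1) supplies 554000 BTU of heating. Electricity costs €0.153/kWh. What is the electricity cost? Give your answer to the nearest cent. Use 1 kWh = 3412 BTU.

€6.06

Heat delivered = 554,000 BTU / 3412 = 162.4 kWh
Electrical input = 162.4 kWh / 4.1 = 39.6 kWh
Cost = 39.6 × €0.153/kWh = €6.06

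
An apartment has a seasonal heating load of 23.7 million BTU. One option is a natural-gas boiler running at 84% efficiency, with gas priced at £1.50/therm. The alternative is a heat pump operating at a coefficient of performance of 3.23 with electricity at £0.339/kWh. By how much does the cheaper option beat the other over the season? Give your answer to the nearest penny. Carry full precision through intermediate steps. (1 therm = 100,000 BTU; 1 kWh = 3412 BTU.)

£305.80

Heat load = 23.7 × 10⁶ BTU = 23,700,000 BTU
Gas: input = 23,700,000 / 0.84 = 28,214,286 BTU = 282.1 therm → 282.1 × £1.50 = £423.21
Heat pump: 23,700,000 BTU / 3412 = 6,946 kWh heat; / 3.23 = 2,150 kWh in → × £0.339 = £729.02
Difference = |£423.21 − £729.02| = £305.80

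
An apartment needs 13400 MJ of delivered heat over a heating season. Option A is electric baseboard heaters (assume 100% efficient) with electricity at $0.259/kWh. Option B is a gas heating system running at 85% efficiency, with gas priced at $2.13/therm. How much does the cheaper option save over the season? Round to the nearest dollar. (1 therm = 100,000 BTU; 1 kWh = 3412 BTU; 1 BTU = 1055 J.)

Heat load = 13400 MJ = 13,400,000,000 J / 1055 = 12,701,422 BTU
Gas: input = 12,701,422 / 0.85 = 14,942,849 BTU = 149.4 therm → 149.4 × $2.13 = $318.28
Electric: 12,701,422 BTU / 3412 = 3,723 kWh → × $0.259 = $964.15
Difference = |$318.28 − $964.15| = $645.86 ≈ $646

$646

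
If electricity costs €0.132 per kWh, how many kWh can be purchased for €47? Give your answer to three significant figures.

€47 / €0.132 per kWh = 356.1 kWh

356 kWh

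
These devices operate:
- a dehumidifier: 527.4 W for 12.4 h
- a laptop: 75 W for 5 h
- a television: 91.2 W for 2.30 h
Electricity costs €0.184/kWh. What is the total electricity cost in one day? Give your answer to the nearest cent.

dehumidifier: 527.4 W × 12.4 h = 6,540 Wh = 6.54 kWh
laptop: 75 W × 5 h = 375 Wh = 0.375 kWh
television: 91.2 W × 2.30 h = 210 Wh = 0.2098 kWh
Total energy = 6.54 + 0.375 + 0.2098 = 7.125 kWh
Cost = 7.125 kWh × €0.184 = €1.31

€1.31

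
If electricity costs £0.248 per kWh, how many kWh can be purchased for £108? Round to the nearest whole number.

£108 / £0.248 per kWh = 435.5 kWh

435 kWh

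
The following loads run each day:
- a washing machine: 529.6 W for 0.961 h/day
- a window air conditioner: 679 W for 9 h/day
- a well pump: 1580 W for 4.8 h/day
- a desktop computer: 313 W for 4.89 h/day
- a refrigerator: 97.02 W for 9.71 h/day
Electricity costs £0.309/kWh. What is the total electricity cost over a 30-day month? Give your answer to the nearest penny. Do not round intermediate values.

washing machine: 529.6 W × 0.961 h × 30 d = 15,268 Wh = 15.27 kWh
window air conditioner: 679 W × 9 h × 30 d = 183,330 Wh = 183.3 kWh
well pump: 1580 W × 4.8 h × 30 d = 227,520 Wh = 227.5 kWh
desktop computer: 313 W × 4.89 h × 30 d = 45,917 Wh = 45.92 kWh
refrigerator: 97.02 W × 9.71 h × 30 d = 28,262 Wh = 28.26 kWh
Total energy = 15.27 + 183.3 + 227.5 + 45.92 + 28.26 = 500.3 kWh
Cost = 500.3 kWh × £0.309 = £154.59

£154.59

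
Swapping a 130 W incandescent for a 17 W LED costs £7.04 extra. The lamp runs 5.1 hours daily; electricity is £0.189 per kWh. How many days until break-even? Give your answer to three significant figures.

Power saved = 130 − 17 = 113 W
Daily energy saved = 113 W × 5.1 h = 576.3 Wh = 0.5763 kWh
Daily savings = 0.5763 × £0.189 = £0.1089
Payback = £7.04 / £0.1089 per day = 64.63 days

64.6 days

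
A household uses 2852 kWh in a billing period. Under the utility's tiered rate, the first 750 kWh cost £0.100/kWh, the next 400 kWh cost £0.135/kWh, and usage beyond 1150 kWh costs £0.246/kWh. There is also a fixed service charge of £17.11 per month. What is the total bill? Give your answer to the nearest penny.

First 750 kWh × £0.100 = £75.00
Next 400 kWh × £0.135 = £54.00
Remaining 1702 kWh × £0.246 = £418.69
Energy charge = £547.69; + service £17.11 = £564.80

£564.80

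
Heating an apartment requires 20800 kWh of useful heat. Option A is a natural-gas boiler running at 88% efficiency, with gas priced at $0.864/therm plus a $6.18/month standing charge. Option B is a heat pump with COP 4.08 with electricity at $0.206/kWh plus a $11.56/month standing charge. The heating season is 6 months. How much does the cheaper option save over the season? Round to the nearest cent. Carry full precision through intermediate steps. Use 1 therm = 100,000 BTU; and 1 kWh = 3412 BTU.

Heat load = 20800 kWh × 3412 = 70,969,600 BTU
Gas: input = 70,969,600 / 0.88 = 80,647,273 BTU = 806.5 therm → 806.5 × $0.864 = $696.79; + 6 × $6.18 standing = $733.87
Heat pump: 70,969,600 BTU / 3412 = 20,800 kWh heat; / 4.08 = 5,098 kWh in → × $0.206 = $1,050.20; + 6 × $11.56 standing = $1,119.56
Difference = |$733.87 − $1,119.56| = $385.68

$385.68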